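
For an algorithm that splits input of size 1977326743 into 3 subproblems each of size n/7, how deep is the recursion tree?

For divide and conquer with division factor 7:

Problem sizes at each level:
Level 0: 1977326743
Level 1: 282475249
Level 2: 40353607
Level 3: 5764801
Level 4: 823543
Level 5: 117649
Level 6: 16807
Level 7: 2401
Level 8: 343
Level 9: 49
Level 10: 7
Level 11: 1

The root is level 0 and the size-1 base case is level 11 (the tree spans levels 0 through 11, i.e. 12 levels counting the root), so the depth is the number of divisions: log_7(1977326743) = 11

The recursion tree depth is log_7(1977326743) = 11. At each level, the problem size is divided by 7, so it takes 11 divisions to reduce to a base case of size 1. The algorithm makes 3 recursive calls at each level.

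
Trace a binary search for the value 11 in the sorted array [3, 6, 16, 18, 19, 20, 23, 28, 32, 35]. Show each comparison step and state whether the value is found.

Binary search for 11 in [3, 6, 16, 18, 19, 20, 23, 28, 32, 35]:

lo=0, hi=9, mid=4, arr[mid]=19 -> 19 > 11, search left half
lo=0, hi=3, mid=1, arr[mid]=6 -> 6 < 11, search right half
lo=2, hi=3, mid=2, arr[mid]=16 -> 16 > 11, search left half
lo=2 > hi=1, target 11 not found

Binary search determines that 11 is not in the array after 3 comparisons. The search space was exhausted without finding the target.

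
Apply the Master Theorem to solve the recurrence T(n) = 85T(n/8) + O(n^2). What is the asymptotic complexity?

Master Theorem for T(n) = 85T(n/8) + O(n^2):

a = 85, b = 8, c = 2
log_b(a) = log_8(85) = 2.1365

Case 1: c = 2 < log_8(85) = 2.1365
T(n) = O(n^(log_8 85))

For T(n) = 85T(n/8) + O(n^2): log_8(85) = 2.1365. This is Case 1 of the Master Theorem (c < log_b(a), work dominated by leaves), giving O(n^(log_8 85)).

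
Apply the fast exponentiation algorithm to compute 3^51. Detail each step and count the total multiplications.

Computing 3^51 by squaring (build up from 3^1; each line after the first costs one multiplication):

3^1 = 3
3^2 = (3^1)^2 = 3^2 = 9
3^3 = 3 * 3^2 = 3 * 9 = 27
3^6 = (3^3)^2 = 27^2 = 729
3^12 = (3^6)^2 = 729^2 = 531441
3^24 = (3^12)^2 = 531441^2 = 282429536481
3^25 = 3 * 3^24 = 3 * 282429536481 = 847288609443
3^50 = (3^25)^2 = 847288609443^2 = 717897987691852588770249
3^51 = 3 * 3^50 = 3 * 717897987691852588770249 = 2153693963075557766310747

Result: 2153693963075557766310747
Multiplications needed: 8 (8 lines after 3^1)

3^51 = 2153693963075557766310747. Using exponentiation by squaring, this requires 8 multiplications. The key idea: if the exponent is even, square the half-power; if odd, multiply by the base once.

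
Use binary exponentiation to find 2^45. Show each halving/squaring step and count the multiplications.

Computing 2^45 by squaring (build up from 2^1; each line after the first costs one multiplication):

2^1 = 2
2^2 = (2^1)^2 = 2^2 = 4
2^4 = (2^2)^2 = 4^2 = 16
2^5 = 2 * 2^4 = 2 * 16 = 32
2^10 = (2^5)^2 = 32^2 = 1024
2^11 = 2 * 2^10 = 2 * 1024 = 2048
2^22 = (2^11)^2 = 2048^2 = 4194304
2^44 = (2^22)^2 = 4194304^2 = 17592186044416
2^45 = 2 * 2^44 = 2 * 17592186044416 = 35184372088832

Result: 35184372088832
Multiplications needed: 8 (8 lines after 2^1)

2^45 = 35184372088832. Using exponentiation by squaring, this requires 8 multiplications. The key idea: if the exponent is even, square the half-power; if odd, multiply by the base once.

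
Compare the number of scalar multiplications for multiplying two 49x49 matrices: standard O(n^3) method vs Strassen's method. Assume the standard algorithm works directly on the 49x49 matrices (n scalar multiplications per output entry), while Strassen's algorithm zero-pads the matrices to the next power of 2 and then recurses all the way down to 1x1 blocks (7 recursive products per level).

Matrix multiplication for 49x49 matrices:

Strassen's algorithm requires power-of-2 dimensions. Pad 49x49 to 64x64 (next power of 2).

Standard algorithm: 49^3 = 117649 multiplications
Strassen's algorithm: 7^(log2(64)) = 7^6 = 117649 multiplications
Savings: 117649 - 117649 = 0 multiplications

Standard: 117649 multiplications (49^3). Strassen: 117649 multiplications (7^6, after padding to 64x64). Strassen reduces 8 recursive multiplications to 7 at each level.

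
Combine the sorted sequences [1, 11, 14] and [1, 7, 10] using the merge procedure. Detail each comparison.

Merging process:

Compare 1 vs 1: take 1 from left. Merged: [1]
Compare 11 vs 1: take 1 from right. Merged: [1, 1]
Compare 11 vs 7: take 7 from right. Merged: [1, 1, 7]
Compare 11 vs 10: take 10 from right. Merged: [1, 1, 7, 10]
Append remaining from left: [11, 14]. Merged: [1, 1, 7, 10, 11, 14]

Final merged array: [1, 1, 7, 10, 11, 14]
Total comparisons: 4

The merged array is [1, 1, 7, 10, 11, 14], requiring 4 comparisons. The merge step runs in O(n) time where n is the total number of elements.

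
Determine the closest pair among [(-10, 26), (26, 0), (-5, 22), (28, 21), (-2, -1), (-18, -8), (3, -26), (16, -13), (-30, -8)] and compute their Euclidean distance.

Computing all pairwise distances among 9 points:

d((-10, 26), (26, 0)) = 44.4072
d((-10, 26), (-5, 22)) = 6.4031 <-- minimum
d((-10, 26), (28, 21)) = 38.3275
d((-10, 26), (-2, -1)) = 28.1603
d((-10, 26), (-18, -8)) = 34.9285
d((-10, 26), (3, -26)) = 53.6004
d((-10, 26), (16, -13)) = 46.8722
d((-10, 26), (-30, -8)) = 39.4462
d((26, 0), (-5, 22)) = 38.0132
d((26, 0), (28, 21)) = 21.095
d((26, 0), (-2, -1)) = 28.0179
d((26, 0), (-18, -8)) = 44.7214
d((26, 0), (3, -26)) = 34.7131
d((26, 0), (16, -13)) = 16.4012
d((26, 0), (-30, -8)) = 56.5685
d((-5, 22), (28, 21)) = 33.0151
d((-5, 22), (-2, -1)) = 23.1948
d((-5, 22), (-18, -8)) = 32.6956
d((-5, 22), (3, -26)) = 48.6621
d((-5, 22), (16, -13)) = 40.8167
d((-5, 22), (-30, -8)) = 39.0512
d((28, 21), (-2, -1)) = 37.2022
d((28, 21), (-18, -8)) = 54.3783
d((28, 21), (3, -26)) = 53.2353
d((28, 21), (16, -13)) = 36.0555
d((28, 21), (-30, -8)) = 64.846
d((-2, -1), (-18, -8)) = 17.4642
d((-2, -1), (3, -26)) = 25.4951
d((-2, -1), (16, -13)) = 21.6333
d((-2, -1), (-30, -8)) = 28.8617
d((-18, -8), (3, -26)) = 27.6586
d((-18, -8), (16, -13)) = 34.3657
d((-18, -8), (-30, -8)) = 12.0
d((3, -26), (16, -13)) = 18.3848
d((3, -26), (-30, -8)) = 37.5899
d((16, -13), (-30, -8)) = 46.2709

Closest pair: (-10, 26) and (-5, 22) with distance 6.4031

The closest pair is (-10, 26) and (-5, 22) with Euclidean distance 6.4031. For 9 points, brute-force pairwise comparison is shown above. For large n, the divide-and-conquer algorithm (sort by x, recurse on halves, check the dividing strip) achieves O(n log n).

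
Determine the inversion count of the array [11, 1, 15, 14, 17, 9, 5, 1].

Finding inversions in [11, 1, 15, 14, 17, 9, 5, 1]:

(0, 1): arr[0]=11 > arr[1]=1
(0, 5): arr[0]=11 > arr[5]=9
(0, 6): arr[0]=11 > arr[6]=5
(0, 7): arr[0]=11 > arr[7]=1
(2, 3): arr[2]=15 > arr[3]=14
(2, 5): arr[2]=15 > arr[5]=9
(2, 6): arr[2]=15 > arr[6]=5
(2, 7): arr[2]=15 > arr[7]=1
(3, 5): arr[3]=14 > arr[5]=9
(3, 6): arr[3]=14 > arr[6]=5
(3, 7): arr[3]=14 > arr[7]=1
(4, 5): arr[4]=17 > arr[5]=9
(4, 6): arr[4]=17 > arr[6]=5
(4, 7): arr[4]=17 > arr[7]=1
(5, 6): arr[5]=9 > arr[6]=5
(5, 7): arr[5]=9 > arr[7]=1
(6, 7): arr[6]=5 > arr[7]=1

Total inversions: 17

The array has 17 inversion(s): (0,1), (0,5), (0,6), (0,7), (2,3), (2,5), (2,6), (2,7), (3,5), (3,6), (3,7), (4,5), (4,6), (4,7), (5,6), (5,7), (6,7). Each pair (i,j) satisfies i < j and arr[i] > arr[j].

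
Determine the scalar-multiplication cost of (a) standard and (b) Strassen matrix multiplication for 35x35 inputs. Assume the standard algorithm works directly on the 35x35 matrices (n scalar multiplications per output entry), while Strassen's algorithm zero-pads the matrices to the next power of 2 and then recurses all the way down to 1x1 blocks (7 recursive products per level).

Matrix multiplication for 35x35 matrices:

Strassen's algorithm requires power-of-2 dimensions. Pad 35x35 to 64x64 (next power of 2).

Standard algorithm: 35^3 = 42875 multiplications
Strassen's algorithm: 7^(log2(64)) = 7^6 = 117649 multiplications
Difference: 42875 - 117649 = -74774 (Strassen uses MORE here due to padding overhead — for small or just-over-power-of-2 n, padding can outweigh the per-level savings)

Standard: 42875 multiplications (35^3). Strassen: 117649 multiplications (7^6, after padding to 64x64). Strassen reduces 8 recursive multiplications to 7 at each level.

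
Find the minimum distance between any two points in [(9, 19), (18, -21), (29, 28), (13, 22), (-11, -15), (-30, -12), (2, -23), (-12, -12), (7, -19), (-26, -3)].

Computing all pairwise distances among 10 points:

d((9, 19), (18, -21)) = 41.0
d((9, 19), (29, 28)) = 21.9317
d((9, 19), (13, 22)) = 5.0
d((9, 19), (-11, -15)) = 39.4462
d((9, 19), (-30, -12)) = 49.8197
d((9, 19), (2, -23)) = 42.5793
d((9, 19), (-12, -12)) = 37.4433
d((9, 19), (7, -19)) = 38.0526
d((9, 19), (-26, -3)) = 41.3401
d((18, -21), (29, 28)) = 50.2195
d((18, -21), (13, 22)) = 43.2897
d((18, -21), (-11, -15)) = 29.6142
d((18, -21), (-30, -12)) = 48.8365
d((18, -21), (2, -23)) = 16.1245
d((18, -21), (-12, -12)) = 31.3209
d((18, -21), (7, -19)) = 11.1803
d((18, -21), (-26, -3)) = 47.5395
d((29, 28), (13, 22)) = 17.088
d((29, 28), (-11, -15)) = 58.7282
d((29, 28), (-30, -12)) = 71.2811
d((29, 28), (2, -23)) = 57.7062
d((29, 28), (-12, -12)) = 57.28
d((29, 28), (7, -19)) = 51.8941
d((29, 28), (-26, -3)) = 63.1348
d((13, 22), (-11, -15)) = 44.1022
d((13, 22), (-30, -12)) = 54.8179
d((13, 22), (2, -23)) = 46.3249
d((13, 22), (-12, -12)) = 42.2019
d((13, 22), (7, -19)) = 41.4367
d((13, 22), (-26, -3)) = 46.3249
d((-11, -15), (-30, -12)) = 19.2354
d((-11, -15), (2, -23)) = 15.2643
d((-11, -15), (-12, -12)) = 3.1623 <-- minimum
d((-11, -15), (7, -19)) = 18.4391
d((-11, -15), (-26, -3)) = 19.2094
d((-30, -12), (2, -23)) = 33.8378
d((-30, -12), (-12, -12)) = 18.0
d((-30, -12), (7, -19)) = 37.6563
d((-30, -12), (-26, -3)) = 9.8489
d((2, -23), (-12, -12)) = 17.8045
d((2, -23), (7, -19)) = 6.4031
d((2, -23), (-26, -3)) = 34.4093
d((-12, -12), (7, -19)) = 20.2485
d((-12, -12), (-26, -3)) = 16.6433
d((7, -19), (-26, -3)) = 36.6742

Closest pair: (-11, -15) and (-12, -12) with distance 3.1623

The closest pair is (-11, -15) and (-12, -12) with Euclidean distance 3.1623. For 10 points, brute-force pairwise comparison is shown above. For large n, the divide-and-conquer algorithm (sort by x, recurse on halves, check the dividing strip) achieves O(n log n).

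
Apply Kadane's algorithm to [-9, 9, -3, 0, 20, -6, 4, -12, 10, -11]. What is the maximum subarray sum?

Using Kadane's algorithm on [-9, 9, -3, 0, 20, -6, 4, -12, 10, -11]:

Scanning through the array:
Position 1 (value 9): max_ending_here = 9, max_so_far = 9
Position 2 (value -3): max_ending_here = 6, max_so_far = 9
Position 3 (value 0): max_ending_here = 6, max_so_far = 9
Position 4 (value 20): max_ending_here = 26, max_so_far = 26
Position 5 (value -6): max_ending_here = 20, max_so_far = 26
Position 6 (value 4): max_ending_here = 24, max_so_far = 26
Position 7 (value -12): max_ending_here = 12, max_so_far = 26
Position 8 (value 10): max_ending_here = 22, max_so_far = 26
Position 9 (value -11): max_ending_here = 11, max_so_far = 26

Maximum subarray: [9, -3, 0, 20]
Maximum sum: 26

The maximum subarray is [9, -3, 0, 20] with sum 26. This subarray runs from index 1 to index 4.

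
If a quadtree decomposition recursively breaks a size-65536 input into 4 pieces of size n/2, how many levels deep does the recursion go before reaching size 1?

For divide and conquer with division factor 2:

Problem sizes at each level:
Level 0: 65536
Level 1: 32768
Level 2: 16384
Level 3: 8192
Level 4: 4096
Level 5: 2048
Level 6: 1024
Level 7: 512
Level 8: 256
Level 9: 128
Level 10: 64
Level 11: 32
Level 12: 16
Level 13: 8
Level 14: 4
Level 15: 2
Level 16: 1

The root is level 0 and the size-1 base case is level 16 (the tree spans levels 0 through 16, i.e. 17 levels counting the root), so the depth is the number of divisions: log_2(65536) = 16

The recursion tree depth is log_2(65536) = 16. At each level, the problem size is divided by 2, so it takes 16 divisions to reduce to a base case of size 1. The algorithm makes 4 recursive calls at each level.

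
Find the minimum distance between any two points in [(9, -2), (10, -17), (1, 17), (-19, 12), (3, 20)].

Computing all pairwise distances among 5 points:

d((9, -2), (10, -17)) = 15.0333
d((9, -2), (1, 17)) = 20.6155
d((9, -2), (-19, 12)) = 31.305
d((9, -2), (3, 20)) = 22.8035
d((10, -17), (1, 17)) = 35.171
d((10, -17), (-19, 12)) = 41.0122
d((10, -17), (3, 20)) = 37.6563
d((1, 17), (-19, 12)) = 20.6155
d((1, 17), (3, 20)) = 3.6056 <-- minimum
d((-19, 12), (3, 20)) = 23.4094

Closest pair: (1, 17) and (3, 20) with distance 3.6056

The closest pair is (1, 17) and (3, 20) with Euclidean distance 3.6056. For 5 points, brute-force pairwise comparison is shown above. For large n, the divide-and-conquer algorithm (sort by x, recurse on halves, check the dividing strip) achieves O(n log n).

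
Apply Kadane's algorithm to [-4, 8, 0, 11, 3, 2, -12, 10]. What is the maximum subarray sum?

Using Kadane's algorithm on [-4, 8, 0, 11, 3, 2, -12, 10]:

Scanning through the array:
Position 1 (value 8): max_ending_here = 8, max_so_far = 8
Position 2 (value 0): max_ending_here = 8, max_so_far = 8
Position 3 (value 11): max_ending_here = 19, max_so_far = 19
Position 4 (value 3): max_ending_here = 22, max_so_far = 22
Position 5 (value 2): max_ending_here = 24, max_so_far = 24
Position 6 (value -12): max_ending_here = 12, max_so_far = 24
Position 7 (value 10): max_ending_here = 22, max_so_far = 24

Maximum subarray: [8, 0, 11, 3, 2]
Maximum sum: 24

The maximum subarray is [8, 0, 11, 3, 2] with sum 24. This subarray runs from index 1 to index 5.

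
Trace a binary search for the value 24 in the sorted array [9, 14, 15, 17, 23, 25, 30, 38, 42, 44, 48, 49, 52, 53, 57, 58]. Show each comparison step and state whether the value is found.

Binary search for 24 in [9, 14, 15, 17, 23, 25, 30, 38, 42, 44, 48, 49, 52, 53, 57, 58]:

lo=0, hi=15, mid=7, arr[mid]=38 -> 38 > 24, search left half
lo=0, hi=6, mid=3, arr[mid]=17 -> 17 < 24, search right half
lo=4, hi=6, mid=5, arr[mid]=25 -> 25 > 24, search left half
lo=4, hi=4, mid=4, arr[mid]=23 -> 23 < 24, search right half
lo=5 > hi=4, target 24 not found

Binary search determines that 24 is not in the array after 4 comparisons. The search space was exhausted without finding the target.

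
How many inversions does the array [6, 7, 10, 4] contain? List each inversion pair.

Finding inversions in [6, 7, 10, 4]:

(0, 3): arr[0]=6 > arr[3]=4
(1, 3): arr[1]=7 > arr[3]=4
(2, 3): arr[2]=10 > arr[3]=4

Total inversions: 3

The array has 3 inversion(s): (0,3), (1,3), (2,3). Each pair (i,j) satisfies i < j and arr[i] > arr[j].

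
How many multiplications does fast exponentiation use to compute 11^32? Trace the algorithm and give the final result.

Computing 11^32 by squaring (build up from 11^1; each line after the first costs one multiplication):

11^1 = 11
11^2 = (11^1)^2 = 11^2 = 121
11^4 = (11^2)^2 = 121^2 = 14641
11^8 = (11^4)^2 = 14641^2 = 214358881
11^16 = (11^8)^2 = 214358881^2 = 45949729863572161
11^32 = (11^16)^2 = 45949729863572161^2 = 2111377674535255285545615254209921

Result: 2111377674535255285545615254209921
Multiplications needed: 5 (5 lines after 11^1)

11^32 = 2111377674535255285545615254209921. Using exponentiation by squaring, this requires 5 multiplications. The key idea: if the exponent is even, square the half-power; if odd, multiply by the base once.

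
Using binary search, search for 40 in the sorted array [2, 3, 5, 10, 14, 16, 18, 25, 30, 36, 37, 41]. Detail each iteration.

Binary search for 40 in [2, 3, 5, 10, 14, 16, 18, 25, 30, 36, 37, 41]:

lo=0, hi=11, mid=5, arr[mid]=16 -> 16 < 40, search right half
lo=6, hi=11, mid=8, arr[mid]=30 -> 30 < 40, search right half
lo=9, hi=11, mid=10, arr[mid]=37 -> 37 < 40, search right half
lo=11, hi=11, mid=11, arr[mid]=41 -> 41 > 40, search left half
lo=11 > hi=10, target 40 not found

Binary search determines that 40 is not in the array after 4 comparisons. The search space was exhausted without finding the target.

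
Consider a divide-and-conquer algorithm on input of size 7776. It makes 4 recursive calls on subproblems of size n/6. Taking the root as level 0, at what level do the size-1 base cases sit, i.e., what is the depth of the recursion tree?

For divide and conquer with division factor 6:

Problem sizes at each level:
Level 0: 7776
Level 1: 1296
Level 2: 216
Level 3: 36
Level 4: 6
Level 5: 1

The root is level 0 and the size-1 base case is level 5 (the tree spans levels 0 through 5, i.e. 6 levels counting the root), so the depth is the number of divisions: log_6(7776) = 5

The recursion tree depth is log_6(7776) = 5. At each level, the problem size is divided by 6, so it takes 5 divisions to reduce to a base case of size 1. The algorithm makes 4 recursive calls at each level.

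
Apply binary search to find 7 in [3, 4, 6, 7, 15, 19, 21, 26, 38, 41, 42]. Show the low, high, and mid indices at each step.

Binary search for 7 in [3, 4, 6, 7, 15, 19, 21, 26, 38, 41, 42]:

lo=0, hi=10, mid=5, arr[mid]=19 -> 19 > 7, search left half
lo=0, hi=4, mid=2, arr[mid]=6 -> 6 < 7, search right half
lo=3, hi=4, mid=3, arr[mid]=7 -> Found target at index 3!

Binary search finds 7 at index 3 after 3 comparisons. The search repeatedly halves the search space by comparing with the middle element.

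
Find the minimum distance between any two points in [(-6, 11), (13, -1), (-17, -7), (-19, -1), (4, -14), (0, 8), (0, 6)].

Computing all pairwise distances among 7 points:

d((-6, 11), (13, -1)) = 22.4722
d((-6, 11), (-17, -7)) = 21.095
d((-6, 11), (-19, -1)) = 17.6918
d((-6, 11), (4, -14)) = 26.9258
d((-6, 11), (0, 8)) = 6.7082
d((-6, 11), (0, 6)) = 7.8102
d((13, -1), (-17, -7)) = 30.5941
d((13, -1), (-19, -1)) = 32.0
d((13, -1), (4, -14)) = 15.8114
d((13, -1), (0, 8)) = 15.8114
d((13, -1), (0, 6)) = 14.7648
d((-17, -7), (-19, -1)) = 6.3246
d((-17, -7), (4, -14)) = 22.1359
d((-17, -7), (0, 8)) = 22.6716
d((-17, -7), (0, 6)) = 21.4009
d((-19, -1), (4, -14)) = 26.4197
d((-19, -1), (0, 8)) = 21.0238
d((-19, -1), (0, 6)) = 20.2485
d((4, -14), (0, 8)) = 22.3607
d((4, -14), (0, 6)) = 20.3961
d((0, 8), (0, 6)) = 2.0 <-- minimum

Closest pair: (0, 8) and (0, 6) with distance 2.0

The closest pair is (0, 8) and (0, 6) with Euclidean distance 2.0. For 7 points, brute-force pairwise comparison is shown above. For large n, the divide-and-conquer algorithm (sort by x, recurse on halves, check the dividing strip) achieves O(n log n).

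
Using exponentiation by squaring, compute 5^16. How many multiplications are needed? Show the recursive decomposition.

Computing 5^16 by squaring (build up from 5^1; each line after the first costs one multiplication):

5^1 = 5
5^2 = (5^1)^2 = 5^2 = 25
5^4 = (5^2)^2 = 25^2 = 625
5^8 = (5^4)^2 = 625^2 = 390625
5^16 = (5^8)^2 = 390625^2 = 152587890625

Result: 152587890625
Multiplications needed: 4 (4 lines after 5^1)

5^16 = 152587890625. Using exponentiation by squaring, this requires 4 multiplications. The key idea: if the exponent is even, square the half-power; if odd, multiply by the base once.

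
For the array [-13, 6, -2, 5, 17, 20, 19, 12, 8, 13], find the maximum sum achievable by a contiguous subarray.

Using Kadane's algorithm on [-13, 6, -2, 5, 17, 20, 19, 12, 8, 13]:

Scanning through the array:
Position 1 (value 6): max_ending_here = 6, max_so_far = 6
Position 2 (value -2): max_ending_here = 4, max_so_far = 6
Position 3 (value 5): max_ending_here = 9, max_so_far = 9
Position 4 (value 17): max_ending_here = 26, max_so_far = 26
Position 5 (value 20): max_ending_here = 46, max_so_far = 46
Position 6 (value 19): max_ending_here = 65, max_so_far = 65
Position 7 (value 12): max_ending_here = 77, max_so_far = 77
Position 8 (value 8): max_ending_here = 85, max_so_far = 85
Position 9 (value 13): max_ending_here = 98, max_so_far = 98

Maximum subarray: [6, -2, 5, 17, 20, 19, 12, 8, 13]
Maximum sum: 98

The maximum subarray is [6, -2, 5, 17, 20, 19, 12, 8, 13] with sum 98. This subarray runs from index 1 to index 9.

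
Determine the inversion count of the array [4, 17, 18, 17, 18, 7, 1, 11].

Finding inversions in [4, 17, 18, 17, 18, 7, 1, 11]:

(0, 6): arr[0]=4 > arr[6]=1
(1, 5): arr[1]=17 > arr[5]=7
(1, 6): arr[1]=17 > arr[6]=1
(1, 7): arr[1]=17 > arr[7]=11
(2, 3): arr[2]=18 > arr[3]=17
(2, 5): arr[2]=18 > arr[5]=7
(2, 6): arr[2]=18 > arr[6]=1
(2, 7): arr[2]=18 > arr[7]=11
(3, 5): arr[3]=17 > arr[5]=7
(3, 6): arr[3]=17 > arr[6]=1
(3, 7): arr[3]=17 > arr[7]=11
(4, 5): arr[4]=18 > arr[5]=7
(4, 6): arr[4]=18 > arr[6]=1
(4, 7): arr[4]=18 > arr[7]=11
(5, 6): arr[5]=7 > arr[6]=1

Total inversions: 15

The array has 15 inversion(s): (0,6), (1,5), (1,6), (1,7), (2,3), (2,5), (2,6), (2,7), (3,5), (3,6), (3,7), (4,5), (4,6), (4,7), (5,6). Each pair (i,j) satisfies i < j and arr[i] > arr[j].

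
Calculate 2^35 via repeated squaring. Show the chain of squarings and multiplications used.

Computing 2^35 by squaring (build up from 2^1; each line after the first costs one multiplication):

2^1 = 2
2^2 = (2^1)^2 = 2^2 = 4
2^4 = (2^2)^2 = 4^2 = 16
2^8 = (2^4)^2 = 16^2 = 256
2^16 = (2^8)^2 = 256^2 = 65536
2^17 = 2 * 2^16 = 2 * 65536 = 131072
2^34 = (2^17)^2 = 131072^2 = 17179869184
2^35 = 2 * 2^34 = 2 * 17179869184 = 34359738368

Result: 34359738368
Multiplications needed: 7 (7 lines after 2^1)

2^35 = 34359738368. Using exponentiation by squaring, this requires 7 multiplications. The key idea: if the exponent is even, square the half-power; if odd, multiply by the base once.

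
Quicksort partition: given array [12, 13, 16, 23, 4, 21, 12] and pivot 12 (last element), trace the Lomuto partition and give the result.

Lomuto partition with pivot = 12:

Initial array: [12, 13, 16, 23, 4, 21, 12]

arr[0]=12 <= 12: swap with position 0, array becomes [12, 13, 16, 23, 4, 21, 12]
arr[1]=13 > 12: no swap
arr[2]=16 > 12: no swap
arr[3]=23 > 12: no swap
arr[4]=4 <= 12: swap with position 1, array becomes [12, 4, 16, 23, 13, 21, 12]
arr[5]=21 > 12: no swap

Place pivot at position 2: [12, 4, 12, 23, 13, 21, 16]
Pivot position: 2

After partitioning with pivot 12, the array becomes [12, 4, 12, 23, 13, 21, 16]. The pivot is placed at index 2. All elements to the left of the pivot are <= 12, and all elements to the right are > 12.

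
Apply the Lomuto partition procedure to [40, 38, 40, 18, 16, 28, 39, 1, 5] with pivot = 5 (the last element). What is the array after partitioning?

Lomuto partition with pivot = 5:

Initial array: [40, 38, 40, 18, 16, 28, 39, 1, 5]

arr[0]=40 > 5: no swap
arr[1]=38 > 5: no swap
arr[2]=40 > 5: no swap
arr[3]=18 > 5: no swap
arr[4]=16 > 5: no swap
arr[5]=28 > 5: no swap
arr[6]=39 > 5: no swap
arr[7]=1 <= 5: swap with position 0, array becomes [1, 38, 40, 18, 16, 28, 39, 40, 5]

Place pivot at position 1: [1, 5, 40, 18, 16, 28, 39, 40, 38]
Pivot position: 1

After partitioning with pivot 5, the array becomes [1, 5, 40, 18, 16, 28, 39, 40, 38]. The pivot is placed at index 1. All elements to the left of the pivot are <= 5, and all elements to the right are > 5.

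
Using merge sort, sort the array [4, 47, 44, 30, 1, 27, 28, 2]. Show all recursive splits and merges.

Merge sort trace:

Split: [4, 47, 44, 30, 1, 27, 28, 2] -> [4, 47, 44, 30] and [1, 27, 28, 2]
  Split: [4, 47, 44, 30] -> [4, 47] and [44, 30]
    Split: [4, 47] -> [4] and [47]
    Merge: [4] + [47] -> [4, 47]
    Split: [44, 30] -> [44] and [30]
    Merge: [44] + [30] -> [30, 44]
  Merge: [4, 47] + [30, 44] -> [4, 30, 44, 47]
  Split: [1, 27, 28, 2] -> [1, 27] and [28, 2]
    Split: [1, 27] -> [1] and [27]
    Merge: [1] + [27] -> [1, 27]
    Split: [28, 2] -> [28] and [2]
    Merge: [28] + [2] -> [2, 28]
  Merge: [1, 27] + [2, 28] -> [1, 2, 27, 28]
Merge: [4, 30, 44, 47] + [1, 2, 27, 28] -> [1, 2, 4, 27, 28, 30, 44, 47]

Final sorted array: [1, 2, 4, 27, 28, 30, 44, 47]

The merge sort proceeds by recursively splitting the array and merging sorted halves.
After all merges, the sorted array is [1, 2, 4, 27, 28, 30, 44, 47].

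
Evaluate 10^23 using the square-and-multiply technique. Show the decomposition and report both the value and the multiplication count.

Computing 10^23 by squaring (build up from 10^1; each line after the first costs one multiplication):

10^1 = 10
10^2 = (10^1)^2 = 10^2 = 100
10^4 = (10^2)^2 = 100^2 = 10000
10^5 = 10 * 10^4 = 10 * 10000 = 100000
10^10 = (10^5)^2 = 100000^2 = 10000000000
10^11 = 10 * 10^10 = 10 * 10000000000 = 100000000000
10^22 = (10^11)^2 = 100000000000^2 = 10000000000000000000000
10^23 = 10 * 10^22 = 10 * 10000000000000000000000 = 100000000000000000000000

Result: 100000000000000000000000
Multiplications needed: 7 (7 lines after 10^1)

10^23 = 100000000000000000000000. Using exponentiation by squaring, this requires 7 multiplications. The key idea: if the exponent is even, square the half-power; if odd, multiply by the base once.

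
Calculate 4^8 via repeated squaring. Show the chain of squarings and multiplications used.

Computing 4^8 by squaring (build up from 4^1; each line after the first costs one multiplication):

4^1 = 4
4^2 = (4^1)^2 = 4^2 = 16
4^4 = (4^2)^2 = 16^2 = 256
4^8 = (4^4)^2 = 256^2 = 65536

Result: 65536
Multiplications needed: 3 (3 lines after 4^1)

4^8 = 65536. Using exponentiation by squaring, this requires 3 multiplications. The key idea: if the exponent is even, square the half-power; if odd, multiply by the base once.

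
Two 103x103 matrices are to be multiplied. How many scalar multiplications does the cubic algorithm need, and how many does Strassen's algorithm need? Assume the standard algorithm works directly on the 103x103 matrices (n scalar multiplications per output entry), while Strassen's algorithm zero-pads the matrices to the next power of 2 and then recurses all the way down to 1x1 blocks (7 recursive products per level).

Matrix multiplication for 103x103 matrices:

Strassen's algorithm requires power-of-2 dimensions. Pad 103x103 to 128x128 (next power of 2).

Standard algorithm: 103^3 = 1092727 multiplications
Strassen's algorithm: 7^(log2(128)) = 7^7 = 823543 multiplications
Savings: 1092727 - 823543 = 269184 multiplications

Standard: 1092727 multiplications (103^3). Strassen: 823543 multiplications (7^7, after padding to 128x128). Strassen reduces 8 recursive multiplications to 7 at each level.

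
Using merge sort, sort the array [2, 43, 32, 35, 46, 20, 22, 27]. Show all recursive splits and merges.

Merge sort trace:

Split: [2, 43, 32, 35, 46, 20, 22, 27] -> [2, 43, 32, 35] and [46, 20, 22, 27]
  Split: [2, 43, 32, 35] -> [2, 43] and [32, 35]
    Split: [2, 43] -> [2] and [43]
    Merge: [2] + [43] -> [2, 43]
    Split: [32, 35] -> [32] and [35]
    Merge: [32] + [35] -> [32, 35]
  Merge: [2, 43] + [32, 35] -> [2, 32, 35, 43]
  Split: [46, 20, 22, 27] -> [46, 20] and [22, 27]
    Split: [46, 20] -> [46] and [20]
    Merge: [46] + [20] -> [20, 46]
    Split: [22, 27] -> [22] and [27]
    Merge: [22] + [27] -> [22, 27]
  Merge: [20, 46] + [22, 27] -> [20, 22, 27, 46]
Merge: [2, 32, 35, 43] + [20, 22, 27, 46] -> [2, 20, 22, 27, 32, 35, 43, 46]

Final sorted array: [2, 20, 22, 27, 32, 35, 43, 46]

The merge sort proceeds by recursively splitting the array and merging sorted halves.
After all merges, the sorted array is [2, 20, 22, 27, 32, 35, 43, 46].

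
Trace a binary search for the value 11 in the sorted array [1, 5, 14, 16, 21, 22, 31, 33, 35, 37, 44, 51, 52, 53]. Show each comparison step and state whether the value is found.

Binary search for 11 in [1, 5, 14, 16, 21, 22, 31, 33, 35, 37, 44, 51, 52, 53]:

lo=0, hi=13, mid=6, arr[mid]=31 -> 31 > 11, search left half
lo=0, hi=5, mid=2, arr[mid]=14 -> 14 > 11, search left half
lo=0, hi=1, mid=0, arr[mid]=1 -> 1 < 11, search right half
lo=1, hi=1, mid=1, arr[mid]=5 -> 5 < 11, search right half
lo=2 > hi=1, target 11 not found

Binary search determines that 11 is not in the array after 4 comparisons. The search space was exhausted without finding the target.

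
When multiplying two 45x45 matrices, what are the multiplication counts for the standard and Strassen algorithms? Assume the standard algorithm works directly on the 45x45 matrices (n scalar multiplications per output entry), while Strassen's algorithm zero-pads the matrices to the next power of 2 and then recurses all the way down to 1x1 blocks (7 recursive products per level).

Matrix multiplication for 45x45 matrices:

Strassen's algorithm requires power-of-2 dimensions. Pad 45x45 to 64x64 (next power of 2).

Standard algorithm: 45^3 = 91125 multiplications
Strassen's algorithm: 7^(log2(64)) = 7^6 = 117649 multiplications
Difference: 91125 - 117649 = -26524 (Strassen uses MORE here due to padding overhead — for small or just-over-power-of-2 n, padding can outweigh the per-level savings)

Standard: 91125 multiplications (45^3). Strassen: 117649 multiplications (7^6, after padding to 64x64). Strassen reduces 8 recursive multiplications to 7 at each level.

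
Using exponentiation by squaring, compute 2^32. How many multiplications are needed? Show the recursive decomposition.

Computing 2^32 by squaring (build up from 2^1; each line after the first costs one multiplication):

2^1 = 2
2^2 = (2^1)^2 = 2^2 = 4
2^4 = (2^2)^2 = 4^2 = 16
2^8 = (2^4)^2 = 16^2 = 256
2^16 = (2^8)^2 = 256^2 = 65536
2^32 = (2^16)^2 = 65536^2 = 4294967296

Result: 4294967296
Multiplications needed: 5 (5 lines after 2^1)

2^32 = 4294967296. Using exponentiation by squaring, this requires 5 multiplications. The key idea: if the exponent is even, square the half-power; if odd, multiply by the base once.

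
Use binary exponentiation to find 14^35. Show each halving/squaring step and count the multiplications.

Computing 14^35 by squaring (build up from 14^1; each line after the first costs one multiplication):

14^1 = 14
14^2 = (14^1)^2 = 14^2 = 196
14^4 = (14^2)^2 = 196^2 = 38416
14^8 = (14^4)^2 = 38416^2 = 1475789056
14^16 = (14^8)^2 = 1475789056^2 = 2177953337809371136
14^17 = 14 * 14^16 = 14 * 2177953337809371136 = 30491346729331195904
14^34 = (14^17)^2 = 30491346729331195904^2 = 929722225368296217729286886758826377216
14^35 = 14 * 14^34 = 14 * 929722225368296217729286886758826377216 = 13016111155156147048210016414623569281024

Result: 13016111155156147048210016414623569281024
Multiplications needed: 7 (7 lines after 14^1)

14^35 = 13016111155156147048210016414623569281024. Using exponentiation by squaring, this requires 7 multiplications. The key idea: if the exponent is even, square the half-power; if odd, multiply by the base once.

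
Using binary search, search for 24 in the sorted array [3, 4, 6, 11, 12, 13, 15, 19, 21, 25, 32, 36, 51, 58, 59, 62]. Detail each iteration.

Binary search for 24 in [3, 4, 6, 11, 12, 13, 15, 19, 21, 25, 32, 36, 51, 58, 59, 62]:

lo=0, hi=15, mid=7, arr[mid]=19 -> 19 < 24, search right half
lo=8, hi=15, mid=11, arr[mid]=36 -> 36 > 24, search left half
lo=8, hi=10, mid=9, arr[mid]=25 -> 25 > 24, search left half
lo=8, hi=8, mid=8, arr[mid]=21 -> 21 < 24, search right half
lo=9 > hi=8, target 24 not found

Binary search determines that 24 is not in the array after 4 comparisons. The search space was exhausted without finding the target.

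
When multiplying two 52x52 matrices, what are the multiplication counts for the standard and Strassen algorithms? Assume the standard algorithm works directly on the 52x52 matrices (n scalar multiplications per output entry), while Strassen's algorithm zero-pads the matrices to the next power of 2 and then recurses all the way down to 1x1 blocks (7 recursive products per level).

Matrix multiplication for 52x52 matrices:

Strassen's algorithm requires power-of-2 dimensions. Pad 52x52 to 64x64 (next power of 2).

Standard algorithm: 52^3 = 140608 multiplications
Strassen's algorithm: 7^(log2(64)) = 7^6 = 117649 multiplications
Savings: 140608 - 117649 = 22959 multiplications

Standard: 140608 multiplications (52^3). Strassen: 117649 multiplications (7^6, after padding to 64x64). Strassen reduces 8 recursive multiplications to 7 at each level.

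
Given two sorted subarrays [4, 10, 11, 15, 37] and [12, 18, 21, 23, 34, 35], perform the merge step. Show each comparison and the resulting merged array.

Merging process:

Compare 4 vs 12: take 4 from left. Merged: [4]
Compare 10 vs 12: take 10 from left. Merged: [4, 10]
Compare 11 vs 12: take 11 from left. Merged: [4, 10, 11]
Compare 15 vs 12: take 12 from right. Merged: [4, 10, 11, 12]
Compare 15 vs 18: take 15 from left. Merged: [4, 10, 11, 12, 15]
Compare 37 vs 18: take 18 from right. Merged: [4, 10, 11, 12, 15, 18]
Compare 37 vs 21: take 21 from right. Merged: [4, 10, 11, 12, 15, 18, 21]
Compare 37 vs 23: take 23 from right. Merged: [4, 10, 11, 12, 15, 18, 21, 23]
Compare 37 vs 34: take 34 from right. Merged: [4, 10, 11, 12, 15, 18, 21, 23, 34]
Compare 37 vs 35: take 35 from right. Merged: [4, 10, 11, 12, 15, 18, 21, 23, 34, 35]
Append remaining from left: [37]. Merged: [4, 10, 11, 12, 15, 18, 21, 23, 34, 35, 37]

Final merged array: [4, 10, 11, 12, 15, 18, 21, 23, 34, 35, 37]
Total comparisons: 10

The merged array is [4, 10, 11, 12, 15, 18, 21, 23, 34, 35, 37], requiring 10 comparisons. The merge step runs in O(n) time where n is the total number of elements.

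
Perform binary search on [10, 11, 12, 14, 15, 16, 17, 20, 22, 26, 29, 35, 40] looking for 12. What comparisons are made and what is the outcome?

Binary search for 12 in [10, 11, 12, 14, 15, 16, 17, 20, 22, 26, 29, 35, 40]:

lo=0, hi=12, mid=6, arr[mid]=17 -> 17 > 12, search left half
lo=0, hi=5, mid=2, arr[mid]=12 -> Found target at index 2!

Binary search finds 12 at index 2 after 2 comparisons. The search repeatedly halves the search space by comparing with the middle element.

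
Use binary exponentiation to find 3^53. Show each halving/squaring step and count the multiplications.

Computing 3^53 by squaring (build up from 3^1; each line after the first costs one multiplication):

3^1 = 3
3^2 = (3^1)^2 = 3^2 = 9
3^3 = 3 * 3^2 = 3 * 9 = 27
3^6 = (3^3)^2 = 27^2 = 729
3^12 = (3^6)^2 = 729^2 = 531441
3^13 = 3 * 3^12 = 3 * 531441 = 1594323
3^26 = (3^13)^2 = 1594323^2 = 2541865828329
3^52 = (3^26)^2 = 2541865828329^2 = 6461081889226673298932241
3^53 = 3 * 3^52 = 3 * 6461081889226673298932241 = 19383245667680019896796723

Result: 19383245667680019896796723
Multiplications needed: 8 (8 lines after 3^1)

3^53 = 19383245667680019896796723. Using exponentiation by squaring, this requires 8 multiplications. The key idea: if the exponent is even, square the half-power; if odd, multiply by the base once.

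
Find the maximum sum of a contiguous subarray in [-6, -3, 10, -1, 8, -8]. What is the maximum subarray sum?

Using Kadane's algorithm on [-6, -3, 10, -1, 8, -8]:

Scanning through the array:
Position 1 (value -3): max_ending_here = -3, max_so_far = -3
Position 2 (value 10): max_ending_here = 10, max_so_far = 10
Position 3 (value -1): max_ending_here = 9, max_so_far = 10
Position 4 (value 8): max_ending_here = 17, max_so_far = 17
Position 5 (value -8): max_ending_here = 9, max_so_far = 17

Maximum subarray: [10, -1, 8]
Maximum sum: 17

The maximum subarray is [10, -1, 8] with sum 17. This subarray runs from index 2 to index 4.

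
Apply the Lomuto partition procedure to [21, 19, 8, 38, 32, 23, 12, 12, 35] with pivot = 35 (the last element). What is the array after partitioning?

Lomuto partition with pivot = 35:

Initial array: [21, 19, 8, 38, 32, 23, 12, 12, 35]

arr[0]=21 <= 35: swap with position 0, array becomes [21, 19, 8, 38, 32, 23, 12, 12, 35]
arr[1]=19 <= 35: swap with position 1, array becomes [21, 19, 8, 38, 32, 23, 12, 12, 35]
arr[2]=8 <= 35: swap with position 2, array becomes [21, 19, 8, 38, 32, 23, 12, 12, 35]
arr[3]=38 > 35: no swap
arr[4]=32 <= 35: swap with position 3, array becomes [21, 19, 8, 32, 38, 23, 12, 12, 35]
arr[5]=23 <= 35: swap with position 4, array becomes [21, 19, 8, 32, 23, 38, 12, 12, 35]
arr[6]=12 <= 35: swap with position 5, array becomes [21, 19, 8, 32, 23, 12, 38, 12, 35]
arr[7]=12 <= 35: swap with position 6, array becomes [21, 19, 8, 32, 23, 12, 12, 38, 35]

Place pivot at position 7: [21, 19, 8, 32, 23, 12, 12, 35, 38]
Pivot position: 7

After partitioning with pivot 35, the array becomes [21, 19, 8, 32, 23, 12, 12, 35, 38]. The pivot is placed at index 7. All elements to the left of the pivot are <= 35, and all elements to the right are > 35.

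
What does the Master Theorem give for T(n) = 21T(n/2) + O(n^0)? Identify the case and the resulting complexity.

Master Theorem for T(n) = 21T(n/2) + O(n^0):

a = 21, b = 2, c = 0
log_b(a) = log_2(21) = 4.3923

Case 1: c = 0 < log_2(21) = 4.3923
T(n) = O(n^(log_2 21))

For T(n) = 21T(n/2) + O(n^0): log_2(21) = 4.3923. This is Case 1 of the Master Theorem (c < log_b(a), work dominated by leaves), giving O(n^(log_2 21)).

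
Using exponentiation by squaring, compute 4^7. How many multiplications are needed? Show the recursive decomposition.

Computing 4^7 by squaring (build up from 4^1; each line after the first costs one multiplication):

4^1 = 4
4^2 = (4^1)^2 = 4^2 = 16
4^3 = 4 * 4^2 = 4 * 16 = 64
4^6 = (4^3)^2 = 64^2 = 4096
4^7 = 4 * 4^6 = 4 * 4096 = 16384

Result: 16384
Multiplications needed: 4 (4 lines after 4^1)

4^7 = 16384. Using exponentiation by squaring, this requires 4 multiplications. The key idea: if the exponent is even, square the half-power; if odd, multiply by the base once.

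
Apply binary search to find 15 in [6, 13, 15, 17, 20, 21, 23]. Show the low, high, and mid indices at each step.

Binary search for 15 in [6, 13, 15, 17, 20, 21, 23]:

lo=0, hi=6, mid=3, arr[mid]=17 -> 17 > 15, search left half
lo=0, hi=2, mid=1, arr[mid]=13 -> 13 < 15, search right half
lo=2, hi=2, mid=2, arr[mid]=15 -> Found target at index 2!

Binary search finds 15 at index 2 after 3 comparisons. The search repeatedly halves the search space by comparing with the middle element.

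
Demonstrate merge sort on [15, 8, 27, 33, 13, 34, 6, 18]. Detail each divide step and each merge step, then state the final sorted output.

Merge sort trace:

Split: [15, 8, 27, 33, 13, 34, 6, 18] -> [15, 8, 27, 33] and [13, 34, 6, 18]
  Split: [15, 8, 27, 33] -> [15, 8] and [27, 33]
    Split: [15, 8] -> [15] and [8]
    Merge: [15] + [8] -> [8, 15]
    Split: [27, 33] -> [27] and [33]
    Merge: [27] + [33] -> [27, 33]
  Merge: [8, 15] + [27, 33] -> [8, 15, 27, 33]
  Split: [13, 34, 6, 18] -> [13, 34] and [6, 18]
    Split: [13, 34] -> [13] and [34]
    Merge: [13] + [34] -> [13, 34]
    Split: [6, 18] -> [6] and [18]
    Merge: [6] + [18] -> [6, 18]
  Merge: [13, 34] + [6, 18] -> [6, 13, 18, 34]
Merge: [8, 15, 27, 33] + [6, 13, 18, 34] -> [6, 8, 13, 15, 18, 27, 33, 34]

Final sorted array: [6, 8, 13, 15, 18, 27, 33, 34]

The merge sort proceeds by recursively splitting the array and merging sorted halves.
After all merges, the sorted array is [6, 8, 13, 15, 18, 27, 33, 34].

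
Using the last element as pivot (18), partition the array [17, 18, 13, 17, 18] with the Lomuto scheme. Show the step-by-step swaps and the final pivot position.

Lomuto partition with pivot = 18:

Initial array: [17, 18, 13, 17, 18]

arr[0]=17 <= 18: swap with position 0, array becomes [17, 18, 13, 17, 18]
arr[1]=18 <= 18: swap with position 1, array becomes [17, 18, 13, 17, 18]
arr[2]=13 <= 18: swap with position 2, array becomes [17, 18, 13, 17, 18]
arr[3]=17 <= 18: swap with position 3, array becomes [17, 18, 13, 17, 18]

Place pivot at position 4: [17, 18, 13, 17, 18]
Pivot position: 4

After partitioning with pivot 18, the array becomes [17, 18, 13, 17, 18]. The pivot is placed at index 4. All elements to the left of the pivot are <= 18, and all elements to the right are > 18.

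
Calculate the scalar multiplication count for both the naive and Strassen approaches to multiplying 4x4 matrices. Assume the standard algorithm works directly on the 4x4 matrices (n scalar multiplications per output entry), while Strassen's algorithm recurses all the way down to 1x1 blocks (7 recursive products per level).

Matrix multiplication for 4x4 matrices:

Standard algorithm: 4^3 = 64 multiplications
Strassen's algorithm: 7^(log2(4)) = 7^2 = 49 multiplications
Savings: 64 - 49 = 15 multiplications

Standard: 64 multiplications (4^3). Strassen: 49 multiplications (7^2). Strassen reduces 8 recursive multiplications to 7 at each level.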